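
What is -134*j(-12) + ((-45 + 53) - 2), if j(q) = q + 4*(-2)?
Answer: 2686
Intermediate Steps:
j(q) = -8 + q (j(q) = q - 8 = -8 + q)
-134*j(-12) + ((-45 + 53) - 2) = -134*(-8 - 12) + ((-45 + 53) - 2) = -134*(-20) + (8 - 2) = 2680 + 6 = 2686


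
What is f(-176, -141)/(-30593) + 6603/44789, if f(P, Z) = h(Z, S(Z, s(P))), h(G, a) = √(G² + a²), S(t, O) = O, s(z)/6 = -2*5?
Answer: 6603/44789 - 3*√2609/30593 ≈ 0.14242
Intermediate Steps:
s(z) = -60 (s(z) = 6*(-2*5) = 6*(-10) = -60)
f(P, Z) = √(3600 + Z²) (f(P, Z) = √(Z² + (-60)²) = √(Z² + 3600) = √(3600 + Z²))
f(-176, -141)/(-30593) + 6603/44789 = √(3600 + (-141)²)/(-30593) + 6603/44789 = √(3600 + 19881)*(-1/30593) + 6603*(1/44789) = √23481*(-1/30593) + 6603/44789 = (3*√2609)*(-1/30593) + 6603/44789 = -3*√2609/30593 + 6603/44789 = 6603/44789 - 3*√2609/30593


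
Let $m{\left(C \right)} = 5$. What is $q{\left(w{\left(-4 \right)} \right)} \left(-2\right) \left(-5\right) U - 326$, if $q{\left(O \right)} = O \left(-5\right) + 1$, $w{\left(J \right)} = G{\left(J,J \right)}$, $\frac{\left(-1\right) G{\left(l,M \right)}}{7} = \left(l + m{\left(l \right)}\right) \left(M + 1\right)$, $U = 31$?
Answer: $-32566$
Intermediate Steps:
$G{\left(l,M \right)} = - 7 \left(1 + M\right) \left(5 + l\right)$ ($G{\left(l,M \right)} = - 7 \left(l + 5\right) \left(M + 1\right) = - 7 \left(5 + l\right) \left(1 + M\right) = - 7 \left(1 + M\right) \left(5 + l\right)$)
$w{\left(J \right)} = -35 - 42 J - 7 J^{2}$ ($w{\left(J \right)} = -35 - 35 J - 7 J - 7 J J = -35 - 35 J - 7 J - 7 J^{2} = -35 - 42 J - 7 J^{2}$)
$q{\left(O \right)} = 1 - 5 O$ ($q{\left(O \right)} = - 5 O + 1 = 1 - 5 O$)
$q{\left(w{\left(-4 \right)} \right)} \left(-2\right) \left(-5\right) U - 326 = \left(1 - 5 \left(-35 - -168 - 7 \left(-4\right)^{2}\right)\right) \left(-2\right) \left(-5\right) 31 - 326 = \left(1 - 5 \left(-35 + 168 - 112\right)\right) \left(-2\right) \left(-5\right) 31 - 326 = \left(1 - 105\right) \left(-2\right) \left(-5\right) 31 - 326 = \left(-104\right) \left(-2\right) \left(-5\right) 31 - 326 = 208 \left(-5\right) 31 - 326 = \left(-1040\right) 31 - 326 = -32240 - 326 = -32566$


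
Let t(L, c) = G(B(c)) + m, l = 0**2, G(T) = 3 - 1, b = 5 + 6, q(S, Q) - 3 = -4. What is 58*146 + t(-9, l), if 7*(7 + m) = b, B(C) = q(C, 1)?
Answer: 59252/7 ≈ 8464.6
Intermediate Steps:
q(S, Q) = -1 (q(S, Q) = 3 - 4 = -1)
B(C) = -1
b = 11
m = -38/7 (m = -7 + (1/7)*11 = -7 + 11/7 = -38/7 ≈ -5.4286)
G(T) = 2
l = 0
t(L, c) = -24/7 (t(L, c) = 2 - 38/7 = -24/7)
58*146 + t(-9, l) = 58*146 - 24/7 = 8468 - 24/7 = 59252/7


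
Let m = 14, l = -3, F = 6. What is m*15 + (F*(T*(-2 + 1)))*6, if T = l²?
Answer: -114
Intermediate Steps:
T = 9 (T = (-3)² = 9)
m*15 + (F*(T*(-2 + 1)))*6 = 14*15 + (6*(9*(-2 + 1)))*6 = 210 + (6*(9*(-1)))*6 = 210 + (6*(-9))*6 = 210 - 54*6 = 210 - 324 = -114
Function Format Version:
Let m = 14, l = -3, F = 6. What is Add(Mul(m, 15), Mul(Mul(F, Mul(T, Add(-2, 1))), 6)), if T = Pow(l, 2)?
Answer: -114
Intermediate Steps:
T = 9 (T = Pow(-3, 2) = 9)
Add(Mul(m, 15), Mul(Mul(F, Mul(T, Add(-2, 1))), 6)) = Add(Mul(14, 15), Mul(Mul(6, Mul(9, Add(-2, 1))), 6)) = Add(210, Mul(Mul(6, Mul(9, -1)), 6)) = Add(210, Mul(Mul(6, -9), 6)) = Add(210, Mul(-54, 6)) = Add(210, -324) = -114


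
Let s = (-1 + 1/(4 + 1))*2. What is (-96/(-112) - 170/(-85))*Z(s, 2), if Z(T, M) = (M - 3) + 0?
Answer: -20/7 ≈ -2.8571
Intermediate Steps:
s = -8/5 (s = (-1 + 1/5)*2 = (-1 + ⅕)*2 = -⅘*2 = -8/5 ≈ -1.6000)
Z(T, M) = -3 + M (Z(T, M) = (-3 + M) + 0 = -3 + M)
(-96/(-112) - 170/(-85))*Z(s, 2) = (-96/(-112) - 170/(-85))*(-3 + 2) = (-96*(-1/112) - 170*(-1/85))*(-1) = (6/7 + 2)*(-1) = (20/7)*(-1) = -20/7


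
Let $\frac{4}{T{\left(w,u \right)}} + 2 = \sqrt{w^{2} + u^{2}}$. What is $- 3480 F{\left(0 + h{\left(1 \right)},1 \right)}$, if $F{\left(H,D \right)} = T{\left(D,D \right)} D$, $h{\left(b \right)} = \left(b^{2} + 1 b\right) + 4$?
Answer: $13920 + 6960 \sqrt{2} \approx 23763.0$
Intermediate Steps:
$h{\left(b \right)} = 4 + b + b^{2}$ ($h{\left(b \right)} = \left(b^{2} + b\right) + 4 = \left(b + b^{2}\right) + 4 = 4 + b + b^{2}$)
$T{\left(w,u \right)} = \frac{4}{-2 + \sqrt{u^{2} + w^{2}}}$ ($T{\left(w,u \right)} = \frac{4}{-2 + \sqrt{w^{2} + u^{2}}} = \frac{4}{-2 + \sqrt{u^{2} + w^{2}}}$)
$F{\left(H,D \right)} = \frac{4 D}{-2 + \sqrt{2} \sqrt{D^{2}}}$ ($F{\left(H,D \right)} = \frac{4}{-2 + \sqrt{D^{2} + D^{2}}} D = \frac{4}{-2 + \sqrt{2 D^{2}}} D = \frac{4}{-2 + \sqrt{2} \sqrt{D^{2}}} D = \frac{4 D}{-2 + \sqrt{2} \sqrt{D^{2}}}$)
$- 3480 F{\left(0 + h{\left(1 \right)},1 \right)} = - 3480 \cdot 4 \cdot 1 \frac{1}{-2 + \sqrt{2} \sqrt{1^{2}}} = - 3480 \cdot 4 \cdot 1 \frac{1}{-2 + \sqrt{2} \sqrt{1}} = - 3480 \cdot 4 \cdot 1 \frac{1}{-2 + \sqrt{2} \cdot 1} = - 3480 \cdot 4 \cdot 1 \frac{1}{-2 + \sqrt{2}} = - 3480 \frac{4}{-2 + \sqrt{2}} = - \frac{13920}{-2 + \sqrt{2}}$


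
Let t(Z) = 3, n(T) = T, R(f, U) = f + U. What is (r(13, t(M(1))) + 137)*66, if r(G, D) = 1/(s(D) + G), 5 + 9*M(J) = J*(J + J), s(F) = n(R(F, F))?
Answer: 171864/19 ≈ 9045.5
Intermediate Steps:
R(f, U) = U + f
s(F) = 2*F (s(F) = F + F = 2*F)
M(J) = -5/9 + 2*J**2/9 (M(J) = -5/9 + (J*(J + J))/9 = -5/9 + (J*(2*J))/9 = -5/9 + (2*J**2)/9 = -5/9 + 2*J**2/9)
r(G, D) = 1/(G + 2*D) (r(G, D) = 1/(2*D + G) = 1/(G + 2*D))
(r(13, t(M(1))) + 137)*66 = (1/(13 + 2*3) + 137)*66 = (1/(13 + 6) + 137)*66 = (1/19 + 137)*66 = (2604/19)*66 = 171864/19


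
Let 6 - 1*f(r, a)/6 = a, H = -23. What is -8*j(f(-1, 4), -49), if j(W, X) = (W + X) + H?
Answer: 480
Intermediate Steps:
f(r, a) = 36 - 6*a
j(W, X) = -23 + W + X (j(W, X) = (W + X) - 23 = -23 + W + X)
-8*j(f(-1, 4), -49) = -8*(-23 + (36 - 6*4) - 49) = -8*(-23 + (36 - 24) - 49) = -8*(-23 + 12 - 49) = -8*(-60) = 480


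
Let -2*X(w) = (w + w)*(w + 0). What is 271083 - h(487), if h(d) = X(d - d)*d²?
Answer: 271083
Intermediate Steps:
X(w) = -w² (X(w) = -(w + w)*(w + 0)/2 = -2*w*w/2 = -w²)
h(d) = 0 (h(d) = (-(d - d)²)*d² = (-1*0²)*d² = (-1*0)*d² = 0*d² = 0)
271083 - h(487) = 271083 - 1*0 = 271083 + 0 = 271083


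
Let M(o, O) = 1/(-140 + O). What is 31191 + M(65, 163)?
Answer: 717394/23 ≈ 31191.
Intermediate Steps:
31191 + M(65, 163) = 31191 + 1/(-140 + 163) = 31191 + 1/23 = 717394/23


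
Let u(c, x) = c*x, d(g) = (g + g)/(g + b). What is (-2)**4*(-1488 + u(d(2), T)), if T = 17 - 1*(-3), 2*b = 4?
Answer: -23488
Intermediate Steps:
b = 2 (b = (1/2)*4 = 2)
T = 20 (T = 17 + 3 = 20)
d(g) = 2*g/(2 + g) (d(g) = (g + g)/(g + 2) = (2*g)/(2 + g) = 2*g/(2 + g))
(-2)**4*(-1488 + u(d(2), T)) = (-2)**4*(-1488 + (2*2/(2 + 2))*20) = 16*(-1488 + (2*2/4)*20) = 16*(-1488 + (2*2*(1/4))*20) = 16*(-1488 + 1*20) = 16*(-1488 + 20) = 16*(-1468) = -23488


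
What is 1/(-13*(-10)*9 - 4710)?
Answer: -1/3540 ≈ -0.00028249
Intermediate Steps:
1/(-13*(-10)*9 - 4710) = 1/(130*9 - 4710) = 1/(1170 - 4710) = 1/(-3540) = -1/3540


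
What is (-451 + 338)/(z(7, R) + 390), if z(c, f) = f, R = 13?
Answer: -113/403 ≈ -0.28040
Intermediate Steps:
(-451 + 338)/(z(7, R) + 390) = (-451 + 338)/(13 + 390) = -113/403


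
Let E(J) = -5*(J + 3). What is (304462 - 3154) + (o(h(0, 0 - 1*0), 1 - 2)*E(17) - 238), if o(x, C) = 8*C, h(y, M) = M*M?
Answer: 301870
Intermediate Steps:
h(y, M) = M²
E(J) = -15 - 5*J (E(J) = -5*(3 + J) = -15 - 5*J)
(304462 - 3154) + (o(h(0, 0 - 1*0), 1 - 2)*E(17) - 238) = (304462 - 3154) + ((8*(1 - 2))*(-15 - 5*17) - 238) = 301308 + ((8*(-1))*(-15 - 85) - 238) = 301308 + (-8*(-100) - 238) = 301308 + (800 - 238) = 301308 + 562 = 301870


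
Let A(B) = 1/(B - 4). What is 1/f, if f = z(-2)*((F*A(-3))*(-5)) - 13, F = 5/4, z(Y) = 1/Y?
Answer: -56/753 ≈ -0.074369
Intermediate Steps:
A(B) = 1/(-4 + B)
F = 5/4 (F = 5*(¼) = 5/4 ≈ 1.2500)
f = -753/56 (f = ((5/(4*(-4 - 3)))*(-5))/(-2) - 13 = -(5/4)/(-7)*(-5)/2 - 13 = -(5/4)*(-⅐)*(-5)/2 - 13 = -(-5)*(-5)/56 - 13 = -½*25/28 - 13 = -25/56 - 13 = -753/56 ≈ -13.446)
1/f = 1/(-753/56) = -56/753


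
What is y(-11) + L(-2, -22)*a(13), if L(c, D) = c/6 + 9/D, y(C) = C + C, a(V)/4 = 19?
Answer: -2588/33 ≈ -78.424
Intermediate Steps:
a(V) = 76 (a(V) = 4*19 = 76)
y(C) = 2*C
L(c, D) = 9/D + c/6 (L(c, D) = c*(⅙) + 9/D = c/6 + 9/D = 9/D + c/6)
y(-11) + L(-2, -22)*a(13) = 2*(-11) + (9/(-22) + (⅙)*(-2))*76 = -22 + (9*(-1/22) - ⅓)*76 = -22 + (-9/22 - ⅓)*76 = -22 - 49/66*76 = -22 - 1862/33 = -2588/33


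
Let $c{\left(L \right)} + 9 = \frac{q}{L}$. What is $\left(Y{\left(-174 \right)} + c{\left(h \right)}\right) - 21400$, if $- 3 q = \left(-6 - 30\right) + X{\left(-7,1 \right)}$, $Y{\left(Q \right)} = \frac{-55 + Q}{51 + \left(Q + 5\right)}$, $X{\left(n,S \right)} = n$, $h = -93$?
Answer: $- \frac{704768281}{32922} \approx -21407.0$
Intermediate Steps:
$Y{\left(Q \right)} = \frac{-55 + Q}{56 + Q}$ ($Y{\left(Q \right)} = \frac{-55 + Q}{51 + \left(5 + Q\right)} = \frac{-55 + Q}{56 + Q}$)
$q = \frac{43}{3}$ ($q = - \frac{\left(-6 - 30\right) - 7}{3} = - \frac{-36 - 7}{3} = \left(- \frac{1}{3}\right) \left(-43\right) = \frac{43}{3} \approx 14.333$)
$c{\left(L \right)} = -9 + \frac{43}{3 L}$
$\left(Y{\left(-174 \right)} + c{\left(h \right)}\right) - 21400 = \left(\frac{-55 - 174}{56 - 174} - \left(9 - \frac{43}{3 \left(-93\right)}\right)\right) - 21400 = \left(\frac{1}{-118} \left(-229\right) + \left(-9 + \frac{43}{3} \left(- \frac{1}{93}\right)\right)\right) - 21400 = \left(\left(- \frac{1}{118}\right) \left(-229\right) - \frac{2554}{279}\right) - 21400 = \left(\frac{229}{118} - \frac{2554}{279}\right) - 21400 = - \frac{237481}{32922} - 21400 = - \frac{704768281}{32922}$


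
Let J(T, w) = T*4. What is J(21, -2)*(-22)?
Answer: -1848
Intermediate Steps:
J(T, w) = 4*T
J(21, -2)*(-22) = (4*21)*(-22) = 84*(-22) = -1848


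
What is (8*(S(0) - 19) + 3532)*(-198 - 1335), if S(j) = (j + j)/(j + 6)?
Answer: -5181540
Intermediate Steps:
S(j) = 2*j/(6 + j) (S(j) = (2*j)/(6 + j) = 2*j/(6 + j))
(8*(S(0) - 19) + 3532)*(-198 - 1335) = (8*(2*0/(6 + 0) - 19) + 3532)*(-198 - 1335) = (8*(2*0/6 - 19) + 3532)*(-1533) = (8*(2*0*(1/6) - 19) + 3532)*(-1533) = (8*(0 - 19) + 3532)*(-1533) = (8*(-19) + 3532)*(-1533) = (-152 + 3532)*(-1533) = 3380*(-1533) = -5181540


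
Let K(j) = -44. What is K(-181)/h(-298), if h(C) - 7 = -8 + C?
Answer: 44/299 ≈ 0.14716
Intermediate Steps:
h(C) = -1 + C (h(C) = 7 + (-8 + C) = -1 + C)
K(-181)/h(-298) = -44/(-1 - 298) = -44/(-299) = -44*(-1/299) = 44/299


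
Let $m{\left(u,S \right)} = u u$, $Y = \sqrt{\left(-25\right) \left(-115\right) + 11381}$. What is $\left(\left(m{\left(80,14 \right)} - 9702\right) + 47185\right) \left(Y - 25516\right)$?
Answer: $-1119718628 + 1579788 \sqrt{11} \approx -1.1145 \cdot 10^{9}$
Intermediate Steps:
$Y = 36 \sqrt{11}$ ($Y = \sqrt{2875 + 11381} = \sqrt{14256} = 36 \sqrt{11} \approx 119.4$)
$m{\left(u,S \right)} = u^{2}$
$\left(\left(m{\left(80,14 \right)} - 9702\right) + 47185\right) \left(Y - 25516\right) = \left(\left(80^{2} - 9702\right) + 47185\right) \left(36 \sqrt{11} - 25516\right) = \left(\left(6400 - 9702\right) + 47185\right) \left(-25516 + 36 \sqrt{11}\right) = \left(-3302 + 47185\right) \left(-25516 + 36 \sqrt{11}\right) = 43883 \left(-25516 + 36 \sqrt{11}\right) = -1119718628 + 1579788 \sqrt{11}$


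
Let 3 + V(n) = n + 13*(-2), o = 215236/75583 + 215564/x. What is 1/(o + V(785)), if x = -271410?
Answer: 10256991015/7775347321814 ≈ 0.0013192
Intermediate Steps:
o = 21062114474/10256991015 (o = 215236/75583 + 215564/(-271410) = 215236*(1/75583) + 215564*(-1/271410) = 215236/75583 - 107782/135705 = 21062114474/10256991015 ≈ 2.0534)
V(n) = -29 + n (V(n) = -3 + (n + 13*(-2)) = -3 + (n - 26) = -3 + (-26 + n) = -29 + n)
1/(o + V(785)) = 1/(21062114474/10256991015 + (-29 + 785)) = 1/(21062114474/10256991015 + 756) = 1/(7775347321814/10256991015) = 10256991015/7775347321814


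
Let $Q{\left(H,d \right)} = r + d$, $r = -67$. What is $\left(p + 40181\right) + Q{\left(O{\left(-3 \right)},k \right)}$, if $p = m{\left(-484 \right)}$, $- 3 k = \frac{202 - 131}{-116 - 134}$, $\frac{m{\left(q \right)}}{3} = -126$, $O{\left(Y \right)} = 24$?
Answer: $\frac{29802071}{750} \approx 39736.0$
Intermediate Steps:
$m{\left(q \right)} = -378$ ($m{\left(q \right)} = 3 \left(-126\right) = -378$)
$k = \frac{71}{750}$ ($k = - \frac{\left(202 - 131\right) \frac{1}{-116 - 134}}{3} = - \frac{71 \frac{1}{-250}}{3} = - \frac{71 \left(- \frac{1}{250}\right)}{3} = \left(- \frac{1}{3}\right) \left(- \frac{71}{250}\right) = \frac{71}{750} \approx 0.094667$)
$p = -378$
$Q{\left(H,d \right)} = -67 + d$
$\left(p + 40181\right) + Q{\left(O{\left(-3 \right)},k \right)} = \left(-378 + 40181\right) + \left(-67 + \frac{71}{750}\right) = 39803 - \frac{50179}{750} = \frac{29802071}{750}$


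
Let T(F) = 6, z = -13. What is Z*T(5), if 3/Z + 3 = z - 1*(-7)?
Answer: -2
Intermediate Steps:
Z = -1/3 (Z = 3/(-3 + (-13 - 1*(-7))) = 3/(-3 + (-13 + 7)) = 3/(-3 - 6) = 3/(-9) = 3*(-1/9) = -1/3 ≈ -0.33333)
Z*T(5) = -1/3*6 = -2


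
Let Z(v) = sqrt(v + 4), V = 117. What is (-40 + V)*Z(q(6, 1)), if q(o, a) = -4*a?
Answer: 0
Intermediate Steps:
Z(v) = sqrt(4 + v)
(-40 + V)*Z(q(6, 1)) = (-40 + 117)*sqrt(4 - 4*1) = 77*sqrt(4 - 4) = 77*sqrt(0) = 77*0 = 0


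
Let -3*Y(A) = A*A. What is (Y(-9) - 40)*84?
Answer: -5628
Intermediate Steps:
Y(A) = -A**2/3 (Y(A) = -A*A/3 = -A**2/3)
(Y(-9) - 40)*84 = (-1/3*(-9)**2 - 40)*84 = (-1/3*81 - 40)*84 = (-27 - 40)*84 = -67*84 = -5628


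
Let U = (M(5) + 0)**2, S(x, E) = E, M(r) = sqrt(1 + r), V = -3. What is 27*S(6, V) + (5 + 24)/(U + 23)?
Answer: -80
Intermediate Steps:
U = 6 (U = (sqrt(1 + 5) + 0)**2 = (sqrt(6) + 0)**2 = (sqrt(6))**2 = 6)
27*S(6, V) + (5 + 24)/(U + 23) = 27*(-3) + (5 + 24)/(6 + 23) = -81 + 29/29 = -81 + 29*(1/29) = -81 + 1 = -80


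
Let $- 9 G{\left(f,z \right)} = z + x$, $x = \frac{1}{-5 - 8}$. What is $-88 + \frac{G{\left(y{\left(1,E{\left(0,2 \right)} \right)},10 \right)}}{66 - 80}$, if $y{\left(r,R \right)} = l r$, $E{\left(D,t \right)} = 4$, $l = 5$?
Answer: $- \frac{48005}{546} \approx -87.921$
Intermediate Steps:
$y{\left(r,R \right)} = 5 r$
$x = - \frac{1}{13}$ ($x = \frac{1}{-13} = - \frac{1}{13} \approx -0.076923$)
$G{\left(f,z \right)} = \frac{1}{117} - \frac{z}{9}$ ($G{\left(f,z \right)} = - \frac{z - \frac{1}{13}}{9} = - \frac{- \frac{1}{13} + z}{9} = \frac{1}{117} - \frac{z}{9}$)
$-88 + \frac{G{\left(y{\left(1,E{\left(0,2 \right)} \right)},10 \right)}}{66 - 80} = -88 + \frac{\frac{1}{117} - \frac{10}{9}}{66 - 80} = -88 + \frac{\frac{1}{117} - \frac{10}{9}}{-14} = -88 - - \frac{43}{546} = -88 + \frac{43}{546} = - \frac{48005}{546}$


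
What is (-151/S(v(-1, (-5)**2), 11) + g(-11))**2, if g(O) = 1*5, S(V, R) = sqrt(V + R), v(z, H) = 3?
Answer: 23151/14 - 755*sqrt(14)/7 ≈ 1250.1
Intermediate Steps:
S(V, R) = sqrt(R + V)
g(O) = 5
(-151/S(v(-1, (-5)**2), 11) + g(-11))**2 = (-151/sqrt(11 + 3) + 5)**2 = (-151*sqrt(14)/14 + 5)**2 = (5 - 151*sqrt(14)/14)**2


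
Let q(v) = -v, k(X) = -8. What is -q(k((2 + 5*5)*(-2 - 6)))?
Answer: -8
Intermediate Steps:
-q(k((2 + 5*5)*(-2 - 6))) = -(-1)*(-8) = -1*8 = -8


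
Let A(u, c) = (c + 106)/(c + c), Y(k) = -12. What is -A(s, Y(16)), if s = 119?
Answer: 47/12 ≈ 3.9167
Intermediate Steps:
A(u, c) = (106 + c)/(2*c) (A(u, c) = (106 + c)/((2*c)) = (106 + c)*(1/(2*c)) = (106 + c)/(2*c))
-A(s, Y(16)) = -(106 - 12)/(2*(-12)) = -(-1)*94/(2*12) = -1*(-47/12) = 47/12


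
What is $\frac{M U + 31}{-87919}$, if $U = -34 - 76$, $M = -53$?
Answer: $- \frac{5861}{87919} \approx -0.066664$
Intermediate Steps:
$U = -110$ ($U = -34 - 76 = -110$)
$\frac{M U + 31}{-87919} = \frac{\left(-53\right) \left(-110\right) + 31}{-87919} = \left(5830 + 31\right) \left(- \frac{1}{87919}\right) = 5861 \left(- \frac{1}{87919}\right) = - \frac{5861}{87919}$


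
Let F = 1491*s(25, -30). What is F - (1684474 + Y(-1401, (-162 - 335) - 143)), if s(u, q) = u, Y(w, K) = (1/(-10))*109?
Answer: -16471881/10 ≈ -1.6472e+6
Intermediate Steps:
Y(w, K) = -109/10 (Y(w, K) = (1*(-⅒))*109 = -⅒*109 = -109/10)
F = 37275 (F = 1491*25 = 37275)
F - (1684474 + Y(-1401, (-162 - 335) - 143)) = 37275 - (1684474 - 109/10) = 37275 - 1*16844631/10 = 37275 - 16844631/10 = -16471881/10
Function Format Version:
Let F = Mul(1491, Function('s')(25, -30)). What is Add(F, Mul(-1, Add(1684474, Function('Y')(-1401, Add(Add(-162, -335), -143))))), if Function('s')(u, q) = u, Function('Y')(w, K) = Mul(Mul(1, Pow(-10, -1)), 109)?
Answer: Rational(-16471881, 10) ≈ -1.6472e+6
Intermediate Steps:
Function('Y')(w, K) = Rational(-109, 10) (Function('Y')(w, K) = Mul(Mul(1, Rational(-1, 10)), 109) = Mul(Rational(-1, 10), 109) = Rational(-109, 10))
F = 37275 (F = Mul(1491, 25) = 37275)
Add(F, Mul(-1, Add(1684474, Function('Y')(-1401, Add(Add(-162, -335), -143))))) = Add(37275, Mul(-1, Add(1684474, Rational(-109, 10)))) = Add(37275, Mul(-1, Rational(16844631, 10))) = Add(37275, Rational(-16844631, 10)) = Rational(-16471881, 10)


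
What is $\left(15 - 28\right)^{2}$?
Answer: $169$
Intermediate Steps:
$\left(15 - 28\right)^{2} = \left(-13\right)^{2} = 169$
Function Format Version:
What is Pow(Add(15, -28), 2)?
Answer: 169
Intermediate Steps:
Pow(Add(15, -28), 2) = Pow(-13, 2) = 169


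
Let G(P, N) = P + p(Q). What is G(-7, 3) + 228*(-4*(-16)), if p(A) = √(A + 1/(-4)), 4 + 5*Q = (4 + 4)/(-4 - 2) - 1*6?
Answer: 14585 + I*√2265/30 ≈ 14585.0 + 1.5864*I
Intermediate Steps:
Q = -34/15 (Q = -⅘ + ((4 + 4)/(-4 - 2) - 1*6)/5 = -⅘ + (8/(-6) - 6)/5 = -⅘ + (8*(-⅙) - 6)/5 = -⅘ + (-4/3 - 6)/5 = -⅘ + (⅕)*(-22/3) = -⅘ - 22/15 = -34/15 ≈ -2.2667)
p(A) = √(-¼ + A) (p(A) = √(A - ¼) = √(-¼ + A))
G(P, N) = P + I*√2265/30 (G(P, N) = P + √(-1 + 4*(-34/15))/2 = P + √(-1 - 136/15)/2 = P + √(-151/15)/2 = P + (I*√2265/15)/2 = P + I*√2265/30)
G(-7, 3) + 228*(-4*(-16)) = (-7 + I*√2265/30) + 228*(-4*(-16)) = (-7 + I*√2265/30) + 228*64 = (-7 + I*√2265/30) + 14592 = 14585 + I*√2265/30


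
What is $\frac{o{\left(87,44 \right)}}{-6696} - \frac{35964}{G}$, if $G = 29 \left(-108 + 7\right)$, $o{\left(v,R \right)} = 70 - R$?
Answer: $\frac{120369395}{9806292} \approx 12.275$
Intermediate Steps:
$G = -2929$ ($G = 29 \left(-101\right) = -2929$)
$\frac{o{\left(87,44 \right)}}{-6696} - \frac{35964}{G} = \frac{70 - 44}{-6696} - \frac{35964}{-2929} = \left(70 - 44\right) \left(- \frac{1}{6696}\right) - - \frac{35964}{2929} = 26 \left(- \frac{1}{6696}\right) + \frac{35964}{2929} = - \frac{13}{3348} + \frac{35964}{2929} = \frac{120369395}{9806292}$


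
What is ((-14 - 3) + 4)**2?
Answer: 169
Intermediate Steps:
((-14 - 3) + 4)**2 = (-17 + 4)**2 = (-13)**2 = 169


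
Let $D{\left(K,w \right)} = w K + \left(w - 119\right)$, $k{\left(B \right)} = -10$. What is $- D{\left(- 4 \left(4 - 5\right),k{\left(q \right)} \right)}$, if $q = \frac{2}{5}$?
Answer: $169$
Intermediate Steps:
$q = \frac{2}{5}$ ($q = 2 \cdot \frac{1}{5} = \frac{2}{5} \approx 0.4$)
$D{\left(K,w \right)} = -119 + w + K w$ ($D{\left(K,w \right)} = K w + \left(w - 119\right) = K w + \left(-119 + w\right) = -119 + w + K w$)
$- D{\left(- 4 \left(4 - 5\right),k{\left(q \right)} \right)} = - (-119 - 10 + - 4 \left(4 - 5\right) \left(-10\right)) = - (-119 - 10 + \left(-4\right) \left(-1\right) \left(-10\right)) = - (-119 - 10 + 4 \left(-10\right)) = - (-119 - 10 - 40) = \left(-1\right) \left(-169\right) = 169$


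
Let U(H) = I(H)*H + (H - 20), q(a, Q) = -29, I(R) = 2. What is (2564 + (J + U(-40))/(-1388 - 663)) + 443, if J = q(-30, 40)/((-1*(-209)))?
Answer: 1289006902/428659 ≈ 3007.1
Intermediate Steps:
J = -29/209 (J = -29/((-1*(-209))) = -29/209 ≈ -0.13876)
U(H) = -20 + 3*H (U(H) = 2*H + (H - 20) = 2*H + (-20 + H) = -20 + 3*H)
(2564 + (J + U(-40))/(-1388 - 663)) + 443 = (2564 + (-29/209 + (-20 + 3*(-40)))/(-1388 - 663)) + 443 = (2564 + (-29/209 + (-20 - 120))/(-2051)) + 443 = (2564 + (-29/209 - 140)*(-1/2051)) + 443 = (2564 - 29289/209*(-1/2051)) + 443 = (2564 + 29289/428659) + 443 = 1099110965/428659 + 443 = 1289006902/428659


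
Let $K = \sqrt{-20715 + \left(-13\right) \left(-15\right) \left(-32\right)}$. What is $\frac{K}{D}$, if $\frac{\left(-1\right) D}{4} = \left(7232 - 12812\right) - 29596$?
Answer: $\frac{3 i \sqrt{2995}}{140704} \approx 0.0011668 i$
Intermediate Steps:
$K = 3 i \sqrt{2995}$ ($K = \sqrt{-20715 + 195 \left(-32\right)} = \sqrt{-20715 - 6240} = \sqrt{-26955} = 3 i \sqrt{2995} \approx 164.18 i$)
$D = 140704$ ($D = - 4 \left(\left(7232 - 12812\right) - 29596\right) = - 4 \left(-5580 - 29596\right) = \left(-4\right) \left(-35176\right) = 140704$)
$\frac{K}{D} = \frac{3 i \sqrt{2995}}{140704}$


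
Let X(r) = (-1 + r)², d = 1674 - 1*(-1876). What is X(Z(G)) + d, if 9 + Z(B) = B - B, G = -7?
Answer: 3650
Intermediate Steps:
Z(B) = -9 (Z(B) = -9 + (B - B) = -9 + 0 = -9)
d = 3550 (d = 1674 + 1876 = 3550)
X(Z(G)) + d = (-1 - 9)² + 3550 = (-10)² + 3550 = 100 + 3550 = 3650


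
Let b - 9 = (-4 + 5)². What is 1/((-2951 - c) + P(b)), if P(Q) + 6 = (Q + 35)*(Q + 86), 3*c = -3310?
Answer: 3/7399 ≈ 0.00040546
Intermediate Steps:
c = -3310/3 (c = (⅓)*(-3310) = -3310/3 ≈ -1103.3)
b = 10 (b = 9 + (-4 + 5)² = 9 + 1² = 9 + 1 = 10)
P(Q) = -6 + (35 + Q)*(86 + Q) (P(Q) = -6 + (Q + 35)*(Q + 86) = -6 + (35 + Q)*(86 + Q))
1/((-2951 - c) + P(b)) = 1/((-2951 - 1*(-3310/3)) + (3004 + 10² + 121*10)) = 1/((-2951 + 3310/3) + (3004 + 100 + 1210)) = 1/(-5543/3 + 4314) = 1/(7399/3) = 3/7399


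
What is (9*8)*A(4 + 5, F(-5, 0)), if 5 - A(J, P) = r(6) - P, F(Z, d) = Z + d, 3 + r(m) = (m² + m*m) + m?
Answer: -5400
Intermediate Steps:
r(m) = -3 + m + 2*m² (r(m) = -3 + ((m² + m*m) + m) = -3 + ((m² + m²) + m) = -3 + (2*m² + m) = -3 + (m + 2*m²) = -3 + m + 2*m²)
A(J, P) = -70 + P (A(J, P) = 5 - ((-3 + 6 + 2*6²) - P) = 5 - ((-3 + 6 + 2*36) - P) = 5 - ((-3 + 6 + 72) - P) = 5 - (75 - P) = 5 + (-75 + P) = -70 + P)
(9*8)*A(4 + 5, F(-5, 0)) = (9*8)*(-70 + (-5 + 0)) = 72*(-70 - 5) = 72*(-75) = -5400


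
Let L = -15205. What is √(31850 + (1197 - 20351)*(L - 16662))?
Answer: 4*√38150773 ≈ 24707.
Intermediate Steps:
√(31850 + (1197 - 20351)*(L - 16662)) = √(31850 + (1197 - 20351)*(-15205 - 16662)) = √(31850 - 19154*(-31867)) = √(31850 + 610380518) = √610412368 = 4*√38150773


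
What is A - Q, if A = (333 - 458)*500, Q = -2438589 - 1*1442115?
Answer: 3818204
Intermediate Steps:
Q = -3880704 (Q = -2438589 - 1442115 = -3880704)
A = -62500 (A = -125*500 = -62500)
A - Q = -62500 - 1*(-3880704) = -62500 + 3880704 = 3818204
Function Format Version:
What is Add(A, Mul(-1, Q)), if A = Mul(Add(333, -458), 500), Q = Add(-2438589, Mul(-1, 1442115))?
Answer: 3818204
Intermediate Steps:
Q = -3880704 (Q = Add(-2438589, -1442115) = -3880704)
A = -62500 (A = Mul(-125, 500) = -62500)
Add(A, Mul(-1, Q)) = Add(-62500, Mul(-1, -3880704)) = Add(-62500, 3880704) = 3818204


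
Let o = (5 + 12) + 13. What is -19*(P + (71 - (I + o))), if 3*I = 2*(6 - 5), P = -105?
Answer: 3686/3 ≈ 1228.7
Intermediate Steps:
o = 30 (o = 17 + 13 = 30)
I = ⅔ (I = (2*(6 - 5))/3 = (2*1)/3 = (⅓)*2 = ⅔ ≈ 0.66667)
-19*(P + (71 - (I + o))) = -19*(-105 + (71 - (⅔ + 30))) = -19*(-105 + (71 - 1*92/3)) = -19*(-105 + (71 - 92/3)) = -19*(-105 + 121/3) = -19*(-194/3) = 3686/3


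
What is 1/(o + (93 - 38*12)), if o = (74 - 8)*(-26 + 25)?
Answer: -1/429 ≈ -0.0023310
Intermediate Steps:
o = -66 (o = 66*(-1) = -66)
1/(o + (93 - 38*12)) = 1/(-66 + (93 - 38*12)) = 1/(-66 + (93 - 456)) = 1/(-66 - 363) = 1/(-429) = -1/429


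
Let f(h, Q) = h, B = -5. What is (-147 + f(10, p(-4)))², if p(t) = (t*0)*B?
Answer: 18769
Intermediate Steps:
p(t) = 0 (p(t) = (t*0)*(-5) = 0*(-5) = 0)
(-147 + f(10, p(-4)))² = (-147 + 10)² = (-137)² = 18769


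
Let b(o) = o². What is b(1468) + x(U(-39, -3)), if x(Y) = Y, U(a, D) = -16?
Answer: 2155008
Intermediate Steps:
b(1468) + x(U(-39, -3)) = 1468² - 16 = 2155024 - 16 = 2155008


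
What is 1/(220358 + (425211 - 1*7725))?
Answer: 1/637844 ≈ 1.5678e-6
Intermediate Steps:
1/(220358 + (425211 - 1*7725)) = 1/(220358 + (425211 - 7725)) = 1/(220358 + 417486) = 1/637844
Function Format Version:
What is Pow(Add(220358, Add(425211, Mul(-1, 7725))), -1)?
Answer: Rational(1, 637844) ≈ 1.5678e-6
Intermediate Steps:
Pow(Add(220358, Add(425211, Mul(-1, 7725))), -1) = Pow(Add(220358, Add(425211, -7725)), -1) = Pow(Add(220358, 417486), -1) = Pow(637844, -1) = Rational(1, 637844)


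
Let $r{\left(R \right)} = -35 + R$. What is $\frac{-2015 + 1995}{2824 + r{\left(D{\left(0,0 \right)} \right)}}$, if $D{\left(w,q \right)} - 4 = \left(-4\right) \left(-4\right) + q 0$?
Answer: $- \frac{20}{2809} \approx -0.00712$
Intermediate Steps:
$D{\left(w,q \right)} = 20$ ($D{\left(w,q \right)} = 4 + \left(\left(-4\right) \left(-4\right) + q 0\right) = 4 + \left(16 + 0\right) = 4 + 16 = 20$)
$\frac{-2015 + 1995}{2824 + r{\left(D{\left(0,0 \right)} \right)}} = \frac{-2015 + 1995}{2824 + \left(-35 + 20\right)} = - \frac{20}{2824 - 15} = - \frac{20}{2809}$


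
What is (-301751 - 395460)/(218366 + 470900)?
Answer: -697211/689266 ≈ -1.0115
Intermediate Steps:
(-301751 - 395460)/(218366 + 470900) = -697211/689266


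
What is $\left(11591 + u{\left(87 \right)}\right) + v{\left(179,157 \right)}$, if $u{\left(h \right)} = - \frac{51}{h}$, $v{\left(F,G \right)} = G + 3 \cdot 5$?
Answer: $\frac{341110}{29} \approx 11762.0$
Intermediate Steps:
$v{\left(F,G \right)} = 15 + G$ ($v{\left(F,G \right)} = G + 15 = 15 + G$)
$\left(11591 + u{\left(87 \right)}\right) + v{\left(179,157 \right)} = \left(11591 - \frac{51}{87}\right) + \left(15 + 157\right) = \left(11591 - \frac{17}{29}\right) + 172 = \frac{336122}{29} + 172 = \frac{341110}{29}$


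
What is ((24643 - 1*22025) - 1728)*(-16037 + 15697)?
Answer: -302600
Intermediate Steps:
((24643 - 1*22025) - 1728)*(-16037 + 15697) = ((24643 - 22025) - 1728)*(-340) = (2618 - 1728)*(-340) = 890*(-340) = -302600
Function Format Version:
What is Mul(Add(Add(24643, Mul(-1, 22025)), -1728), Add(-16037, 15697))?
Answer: -302600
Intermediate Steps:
Mul(Add(Add(24643, Mul(-1, 22025)), -1728), Add(-16037, 15697)) = Mul(Add(Add(24643, -22025), -1728), -340) = Mul(Add(2618, -1728), -340) = Mul(890, -340) = -302600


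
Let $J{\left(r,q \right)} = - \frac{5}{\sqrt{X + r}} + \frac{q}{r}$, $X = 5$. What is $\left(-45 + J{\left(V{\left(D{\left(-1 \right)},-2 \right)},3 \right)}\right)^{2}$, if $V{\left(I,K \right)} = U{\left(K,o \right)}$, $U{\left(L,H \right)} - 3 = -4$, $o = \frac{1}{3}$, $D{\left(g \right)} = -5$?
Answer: $\frac{10201}{4} \approx 2550.3$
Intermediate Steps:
$o = \frac{1}{3} \approx 0.33333$
$U{\left(L,H \right)} = -1$ ($U{\left(L,H \right)} = 3 - 4 = -1$)
$V{\left(I,K \right)} = -1$
$J{\left(r,q \right)} = - \frac{5}{\sqrt{5 + r}} + \frac{q}{r}$
$\left(-45 + J{\left(V{\left(D{\left(-1 \right)},-2 \right)},3 \right)}\right)^{2} = \left(-45 - \left(3 + \frac{5}{\sqrt{5 - 1}}\right)\right)^{2} = \left(-45 - \left(3 + \frac{5}{2}\right)\right)^{2} = \left(-45 - \frac{11}{2}\right)^{2} = \left(- \frac{101}{2}\right)^{2} = \frac{10201}{4}$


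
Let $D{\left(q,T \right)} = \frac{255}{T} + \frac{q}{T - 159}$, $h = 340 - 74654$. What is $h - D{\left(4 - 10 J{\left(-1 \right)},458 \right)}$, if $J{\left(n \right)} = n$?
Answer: $- \frac{10176790445}{136942} \approx -74315.0$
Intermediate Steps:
$h = -74314$ ($h = 340 - 74654 = -74314$)
$D{\left(q,T \right)} = \frac{255}{T} + \frac{q}{-159 + T}$
$h - D{\left(4 - 10 J{\left(-1 \right)},458 \right)} = -74314 - \frac{-40545 + 255 \cdot 458 + 458 \left(4 - -10\right)}{458 \left(-159 + 458\right)} = -74314 - \frac{-40545 + 116790 + 458 \left(4 + 10\right)}{458 \cdot 299} = -74314 - \frac{1}{458} \cdot \frac{1}{299} \left(-40545 + 116790 + 458 \cdot 14\right) = -74314 - \frac{1}{458} \cdot \frac{1}{299} \left(-40545 + 116790 + 6412\right) = -74314 - \frac{1}{458} \cdot \frac{1}{299} \cdot 82657 = -74314 - \frac{82657}{136942} = - \frac{10176790445}{136942}$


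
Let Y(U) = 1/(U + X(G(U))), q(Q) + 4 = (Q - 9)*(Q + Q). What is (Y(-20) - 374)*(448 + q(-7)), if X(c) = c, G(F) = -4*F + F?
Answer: -2498153/10 ≈ -2.4982e+5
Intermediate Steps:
G(F) = -3*F
q(Q) = -4 + 2*Q*(-9 + Q) (q(Q) = -4 + (Q - 9)*(Q + Q) = -4 + (-9 + Q)*(2*Q) = -4 + 2*Q*(-9 + Q))
Y(U) = -1/(2*U) (Y(U) = 1/(U - 3*U) = 1/(-2*U) = -1/(2*U))
(Y(-20) - 374)*(448 + q(-7)) = (-½/(-20) - 374)*(448 + (-4 - 18*(-7) + 2*(-7)²)) = (-½*(-1/20) - 374)*(448 + (-4 + 126 + 2*49)) = (1/40 - 374)*(448 + (-4 + 126 + 98)) = -14959*(448 + 220)/40 = -14959/40*668 = -2498153/10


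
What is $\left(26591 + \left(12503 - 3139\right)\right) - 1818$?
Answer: $34137$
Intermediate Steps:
$\left(26591 + \left(12503 - 3139\right)\right) - 1818 = \left(26591 + 9364\right) - 1818 = 35955 - 1818 = 34137$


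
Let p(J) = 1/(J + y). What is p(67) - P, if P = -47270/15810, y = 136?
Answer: 961162/320943 ≈ 2.9948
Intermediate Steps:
p(J) = 1/(136 + J) (p(J) = 1/(J + 136) = 1/(136 + J))
P = -4727/1581 (P = -47270*1/15810 = -4727/1581 ≈ -2.9899)
p(67) - P = 1/(136 + 67) - 1*(-4727/1581) = 1/203 + 4727/1581 = 961162/320943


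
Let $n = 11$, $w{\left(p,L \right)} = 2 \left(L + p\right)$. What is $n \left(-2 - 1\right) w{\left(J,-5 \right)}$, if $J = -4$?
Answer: $594$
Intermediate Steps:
$w{\left(p,L \right)} = 2 L + 2 p$
$n \left(-2 - 1\right) w{\left(J,-5 \right)} = 11 \left(-2 - 1\right) \left(2 \left(-5\right) + 2 \left(-4\right)\right) = 11 \left(- 3 \left(-10 - 8\right)\right) = 11 \left(\left(-3\right) \left(-18\right)\right) = 11 \cdot 54 = 594$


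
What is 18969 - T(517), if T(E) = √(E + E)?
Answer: 18969 - √1034 ≈ 18937.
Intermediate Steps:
T(E) = √2*√E (T(E) = √(2*E) = √2*√E)
18969 - T(517) = 18969 - √2*√517 = 18969 - √1034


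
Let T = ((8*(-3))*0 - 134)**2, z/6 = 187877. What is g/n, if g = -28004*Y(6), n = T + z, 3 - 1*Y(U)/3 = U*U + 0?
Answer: 1386198/572609 ≈ 2.4208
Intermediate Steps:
Y(U) = 9 - 3*U**2 (Y(U) = 9 - 3*(U*U + 0) = 9 - 3*(U**2 + 0) = 9 - 3*U**2)
z = 1127262 (z = 6*187877 = 1127262)
T = 17956 (T = (-24*0 - 134)**2 = (0 - 134)**2 = (-134)**2 = 17956)
n = 1145218 (n = 17956 + 1127262 = 1145218)
g = 2772396 (g = -28004*(9 - 3*6**2) = -28004*(9 - 3*36) = -28004*(9 - 108) = -28004*(-99) = 2772396)
g/n = 2772396/1145218 = 2772396*(1/1145218) = 1386198/572609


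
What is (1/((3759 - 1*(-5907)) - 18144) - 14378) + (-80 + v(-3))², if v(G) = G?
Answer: -63491743/8478 ≈ -7489.0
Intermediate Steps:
(1/((3759 - 1*(-5907)) - 18144) - 14378) + (-80 + v(-3))² = (1/((3759 - 1*(-5907)) - 18144) - 14378) + (-80 - 3)² = (1/((3759 + 5907) - 18144) - 14378) + (-83)² = (1/(9666 - 18144) - 14378) + 6889 = (1/(-8478) - 14378) + 6889 = (-1/8478 - 14378) + 6889 = -121896685/8478 + 6889 = -63491743/8478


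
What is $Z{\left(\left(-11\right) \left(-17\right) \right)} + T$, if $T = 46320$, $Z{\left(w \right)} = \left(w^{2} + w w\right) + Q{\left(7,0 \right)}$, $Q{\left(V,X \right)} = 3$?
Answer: $116261$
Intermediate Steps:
$Z{\left(w \right)} = 3 + 2 w^{2}$ ($Z{\left(w \right)} = \left(w^{2} + w w\right) + 3 = \left(w^{2} + w^{2}\right) + 3 = 2 w^{2} + 3 = 3 + 2 w^{2}$)
$Z{\left(\left(-11\right) \left(-17\right) \right)} + T = \left(3 + 2 \left(\left(-11\right) \left(-17\right)\right)^{2}\right) + 46320 = \left(3 + 2 \cdot 187^{2}\right) + 46320 = \left(3 + 2 \cdot 34969\right) + 46320 = \left(3 + 69938\right) + 46320 = 69941 + 46320 = 116261$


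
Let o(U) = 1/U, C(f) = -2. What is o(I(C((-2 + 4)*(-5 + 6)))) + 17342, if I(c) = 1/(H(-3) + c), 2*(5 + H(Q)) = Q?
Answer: 34667/2 ≈ 17334.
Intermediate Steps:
H(Q) = -5 + Q/2
I(c) = 1/(-13/2 + c) (I(c) = 1/((-5 + (1/2)*(-3)) + c) = 1/((-5 - 3/2) + c) = 1/(-13/2 + c))
o(I(C((-2 + 4)*(-5 + 6)))) + 17342 = 1/(2/(-13 + 2*(-2))) + 17342 = 1/(2/(-13 - 4)) + 17342 = 1/(2/(-17)) + 17342 = 1/(2*(-1/17)) + 17342 = 1/(-2/17) + 17342 = -17/2 + 17342 = 34667/2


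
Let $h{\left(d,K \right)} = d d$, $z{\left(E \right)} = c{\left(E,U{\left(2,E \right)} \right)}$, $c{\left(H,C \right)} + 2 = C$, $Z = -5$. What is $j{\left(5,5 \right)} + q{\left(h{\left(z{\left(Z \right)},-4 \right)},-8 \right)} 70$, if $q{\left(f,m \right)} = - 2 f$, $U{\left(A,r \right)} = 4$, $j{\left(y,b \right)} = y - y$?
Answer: $-560$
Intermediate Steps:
$j{\left(y,b \right)} = 0$
$c{\left(H,C \right)} = -2 + C$
$z{\left(E \right)} = 2$ ($z{\left(E \right)} = -2 + 4 = 2$)
$h{\left(d,K \right)} = d^{2}$
$j{\left(5,5 \right)} + q{\left(h{\left(z{\left(Z \right)},-4 \right)},-8 \right)} 70 = 0 + - 2 \cdot 2^{2} \cdot 70 = 0 + \left(-2\right) 4 \cdot 70 = 0 - 560 = -560$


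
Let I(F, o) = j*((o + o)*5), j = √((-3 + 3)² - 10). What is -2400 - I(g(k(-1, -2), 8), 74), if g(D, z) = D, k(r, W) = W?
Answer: -2400 - 740*I*√10 ≈ -2400.0 - 2340.1*I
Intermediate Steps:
j = I*√10 (j = √(0² - 10) = √(0 - 10) = √(-10) = I*√10 ≈ 3.1623*I)
I(F, o) = 10*I*o*√10 (I(F, o) = (I*√10)*((o + o)*5) = (I*√10)*((2*o)*5) = (I*√10)*(10*o) = 10*I*o*√10)
-2400 - I(g(k(-1, -2), 8), 74) = -2400 - 10*I*74*√10 = -2400 - 740*I*√10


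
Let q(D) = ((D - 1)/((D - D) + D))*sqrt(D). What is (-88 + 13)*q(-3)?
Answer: -100*I*sqrt(3) ≈ -173.21*I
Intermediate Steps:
q(D) = (-1 + D)/sqrt(D) (q(D) = ((-1 + D)/(0 + D))*sqrt(D) = ((-1 + D)/D)*sqrt(D) = (-1 + D)/sqrt(D))
(-88 + 13)*q(-3) = (-88 + 13)*((-1 - 3)/sqrt(-3)) = -75*(-I*sqrt(3)/3)*(-4) = -100*I*sqrt(3)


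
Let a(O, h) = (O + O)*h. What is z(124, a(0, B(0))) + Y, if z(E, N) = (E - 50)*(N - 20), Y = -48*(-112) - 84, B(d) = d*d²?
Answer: 3812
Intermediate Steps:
B(d) = d³
a(O, h) = 2*O*h (a(O, h) = (2*O)*h = 2*O*h)
Y = 5292 (Y = 5376 - 84 = 5292)
z(E, N) = (-50 + E)*(-20 + N)
z(124, a(0, B(0))) + Y = (1000 - 100*0*0³ - 20*124 + 124*(2*0*0³)) + 5292 = (1000 - 100*0*0 - 2480 + 124*(2*0*0)) + 5292 = (1000 - 50*0 - 2480 + 124*0) + 5292 = (1000 + 0 - 2480 + 0) + 5292 = -1480 + 5292 = 3812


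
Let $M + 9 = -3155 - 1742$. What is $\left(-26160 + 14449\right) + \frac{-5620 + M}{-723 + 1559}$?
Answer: $- \frac{257919}{22} \approx -11724.0$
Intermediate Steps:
$M = -4906$ ($M = -9 - 4897 = -4906$)
$\left(-26160 + 14449\right) + \frac{-5620 + M}{-723 + 1559} = \left(-26160 + 14449\right) + \frac{-5620 - 4906}{-723 + 1559} = -11711 - \frac{10526}{836} = -11711 - \frac{277}{22} = - \frac{257919}{22}$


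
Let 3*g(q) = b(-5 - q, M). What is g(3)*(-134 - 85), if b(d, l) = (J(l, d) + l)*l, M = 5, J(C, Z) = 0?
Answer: -1825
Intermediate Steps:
b(d, l) = l² (b(d, l) = (0 + l)*l = l*l = l²)
g(q) = 25/3 (g(q) = (⅓)*5² = (⅓)*25 = 25/3)
g(3)*(-134 - 85) = 25*(-134 - 85)/3 = (25/3)*(-219) = -1825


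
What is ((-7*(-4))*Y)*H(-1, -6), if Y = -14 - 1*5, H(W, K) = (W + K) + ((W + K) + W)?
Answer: 7980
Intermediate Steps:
H(W, K) = 2*K + 3*W (H(W, K) = (K + W) + ((K + W) + W) = (K + W) + (K + 2*W) = 2*K + 3*W)
Y = -19 (Y = -14 - 5 = -19)
((-7*(-4))*Y)*H(-1, -6) = (-7*(-4)*(-19))*(2*(-6) + 3*(-1)) = (28*(-19))*(-12 - 3) = -532*(-15) = 7980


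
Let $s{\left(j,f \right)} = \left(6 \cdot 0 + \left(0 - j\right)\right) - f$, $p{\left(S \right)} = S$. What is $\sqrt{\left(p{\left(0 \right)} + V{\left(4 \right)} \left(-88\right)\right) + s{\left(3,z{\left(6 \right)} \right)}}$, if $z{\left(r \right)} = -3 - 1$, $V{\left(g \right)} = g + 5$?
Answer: $i \sqrt{791} \approx 28.125 i$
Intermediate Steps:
$V{\left(g \right)} = 5 + g$
$z{\left(r \right)} = -4$ ($z{\left(r \right)} = -3 - 1 = -4$)
$s{\left(j,f \right)} = - f - j$ ($s{\left(j,f \right)} = \left(0 - j\right) - f = - j - f = - f - j$)
$\sqrt{\left(p{\left(0 \right)} + V{\left(4 \right)} \left(-88\right)\right) + s{\left(3,z{\left(6 \right)} \right)}} = \sqrt{\left(0 + \left(5 + 4\right) \left(-88\right)\right) - -1} = \sqrt{\left(0 + 9 \left(-88\right)\right) + \left(4 - 3\right)} = \sqrt{\left(0 - 792\right) + 1} = \sqrt{-792 + 1} = \sqrt{-791} = i \sqrt{791}$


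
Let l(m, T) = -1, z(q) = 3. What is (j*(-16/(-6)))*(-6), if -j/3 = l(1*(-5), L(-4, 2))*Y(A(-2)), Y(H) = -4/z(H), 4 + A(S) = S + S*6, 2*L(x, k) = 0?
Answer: 64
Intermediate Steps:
L(x, k) = 0 (L(x, k) = (½)*0 = 0)
A(S) = -4 + 7*S (A(S) = -4 + (S + S*6) = -4 + (S + 6*S) = -4 + 7*S)
Y(H) = -4/3
j = -4 (j = -(-3)*(-4)/3 = -3*4/3 = -4)
(j*(-16/(-6)))*(-6) = -(-64)/(-6)*(-6) = -(-64)*(-1)/6*(-6) = -4*8/3*(-6) = -32/3*(-6) = 64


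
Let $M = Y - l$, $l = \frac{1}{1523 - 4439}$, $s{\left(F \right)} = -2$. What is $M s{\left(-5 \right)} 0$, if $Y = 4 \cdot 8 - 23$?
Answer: $0$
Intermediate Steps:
$Y = 9$ ($Y = 32 - 23 = 9$)
$l = - \frac{1}{2916}$ ($l = \frac{1}{-2916} = - \frac{1}{2916} \approx -0.00034294$)
$M = \frac{26245}{2916}$ ($M = 9 - - \frac{1}{2916} = 9 + \frac{1}{2916} = \frac{26245}{2916} \approx 9.0003$)
$M s{\left(-5 \right)} 0 = \frac{26245 \left(\left(-2\right) 0\right)}{2916} = \frac{26245}{2916} \cdot 0 = 0$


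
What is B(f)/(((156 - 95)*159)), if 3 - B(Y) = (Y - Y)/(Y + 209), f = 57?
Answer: 1/3233 ≈ 0.00030931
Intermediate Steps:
B(Y) = 3 (B(Y) = 3 - (Y - Y)/(Y + 209) = 3 - 0/(209 + Y) = 3 - 1*0 = 3 + 0 = 3)
B(f)/(((156 - 95)*159)) = 3/(((156 - 95)*159)) = 3/((61*159)) = 3/9699 = 3*(1/9699) = 1/3233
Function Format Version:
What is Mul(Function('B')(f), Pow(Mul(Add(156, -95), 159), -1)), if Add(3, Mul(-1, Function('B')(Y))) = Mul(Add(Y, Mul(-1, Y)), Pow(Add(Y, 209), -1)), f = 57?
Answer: Rational(1, 3233) ≈ 0.00030931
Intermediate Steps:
Function('B')(Y) = 3 (Function('B')(Y) = Add(3, Mul(-1, Mul(Add(Y, Mul(-1, Y)), Pow(Add(Y, 209), -1)))) = Add(3, Mul(-1, Mul(0, Pow(Add(209, Y), -1)))) = Add(3, Mul(-1, 0)) = Add(3, 0) = 3)
Mul(Function('B')(f), Pow(Mul(Add(156, -95), 159), -1)) = Mul(3, Pow(Mul(Add(156, -95), 159), -1)) = Mul(3, Pow(Mul(61, 159), -1)) = Mul(3, Pow(9699, -1)) = Mul(3, Rational(1, 9699)) = Rational(1, 3233)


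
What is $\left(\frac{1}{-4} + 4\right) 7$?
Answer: $\frac{105}{4} \approx 26.25$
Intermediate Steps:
$\left(\frac{1}{-4} + 4\right) 7 = \left(- \frac{1}{4} + 4\right) 7 = \frac{15}{4} \cdot 7 = \frac{105}{4}$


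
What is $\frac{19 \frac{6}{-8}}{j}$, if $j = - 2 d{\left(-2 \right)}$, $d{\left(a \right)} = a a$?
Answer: $\frac{57}{32} \approx 1.7813$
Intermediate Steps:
$d{\left(a \right)} = a^{2}$
$j = -8$ ($j = - 2 \left(-2\right)^{2} = \left(-2\right) 4 = -8$)
$\frac{19 \frac{6}{-8}}{j} = \frac{19 \frac{6}{-8}}{-8} = 19 \cdot 6 \left(- \frac{1}{8}\right) \left(- \frac{1}{8}\right) = 19 \left(- \frac{3}{4}\right) \left(- \frac{1}{8}\right) = \left(- \frac{57}{4}\right) \left(- \frac{1}{8}\right) = \frac{57}{32}$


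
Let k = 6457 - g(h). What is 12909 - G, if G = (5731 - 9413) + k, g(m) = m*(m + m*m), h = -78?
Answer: -458334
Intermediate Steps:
g(m) = m*(m + m²)
k = 474925 (k = 6457 - (-78)²*(1 - 78) = 6457 - 6084*(-77) = 6457 - 1*(-468468) = 6457 + 468468 = 474925)
G = 471243 (G = (5731 - 9413) + 474925 = -3682 + 474925 = 471243)
12909 - G = 12909 - 1*471243 = 12909 - 471243 = -458334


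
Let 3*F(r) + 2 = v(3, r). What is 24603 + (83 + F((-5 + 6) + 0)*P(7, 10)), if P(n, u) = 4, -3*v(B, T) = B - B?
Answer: 74050/3 ≈ 24683.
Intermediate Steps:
v(B, T) = 0 (v(B, T) = -(B - B)/3 = -⅓*0 = 0)
F(r) = -⅔ (F(r) = -⅔ + (⅓)*0 = -⅔ + 0 = -⅔)
24603 + (83 + F((-5 + 6) + 0)*P(7, 10)) = 24603 + (83 - ⅔*4) = 24603 + (83 - 8/3) = 24603 + 241/3 = 74050/3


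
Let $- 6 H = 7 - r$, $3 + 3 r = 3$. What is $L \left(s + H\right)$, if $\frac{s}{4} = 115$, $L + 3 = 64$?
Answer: $\frac{167933}{6} \approx 27989.0$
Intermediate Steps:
$L = 61$ ($L = -3 + 64 = 61$)
$r = 0$ ($r = -1 + \frac{1}{3} \cdot 3 = -1 + 1 = 0$)
$H = - \frac{7}{6}$ ($H = - \frac{7 - 0}{6} = - \frac{7 + 0}{6} = \left(- \frac{1}{6}\right) 7 = - \frac{7}{6} \approx -1.1667$)
$s = 460$ ($s = 4 \cdot 115 = 460$)
$L \left(s + H\right) = 61 \left(460 - \frac{7}{6}\right) = 61 \cdot \frac{2753}{6} = \frac{167933}{6}$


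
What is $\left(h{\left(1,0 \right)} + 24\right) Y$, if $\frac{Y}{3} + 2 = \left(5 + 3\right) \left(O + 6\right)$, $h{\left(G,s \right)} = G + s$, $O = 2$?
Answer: $4650$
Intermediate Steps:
$Y = 186$ ($Y = -6 + 3 \left(5 + 3\right) \left(2 + 6\right) = -6 + 3 \cdot 8 \cdot 8 = -6 + 3 \cdot 64 = -6 + 192 = 186$)
$\left(h{\left(1,0 \right)} + 24\right) Y = \left(\left(1 + 0\right) + 24\right) 186 = \left(1 + 24\right) 186 = 25 \cdot 186 = 4650$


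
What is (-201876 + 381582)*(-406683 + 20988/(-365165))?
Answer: -26687494475847198/365165 ≈ -7.3083e+10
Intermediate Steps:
(-201876 + 381582)*(-406683 + 20988/(-365165)) = 179706*(-406683 + 20988*(-1/365165)) = 179706*(-406683 - 20988/365165) = 179706*(-148506418683/365165) = -26687494475847198/365165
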